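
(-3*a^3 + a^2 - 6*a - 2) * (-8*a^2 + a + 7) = 24*a^5 - 11*a^4 + 28*a^3 + 17*a^2 - 44*a - 14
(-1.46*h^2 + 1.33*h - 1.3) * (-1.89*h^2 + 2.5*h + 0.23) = 2.7594*h^4 - 6.1637*h^3 + 5.4462*h^2 - 2.9441*h - 0.299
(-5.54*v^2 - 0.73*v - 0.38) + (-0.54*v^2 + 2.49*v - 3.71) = -6.08*v^2 + 1.76*v - 4.09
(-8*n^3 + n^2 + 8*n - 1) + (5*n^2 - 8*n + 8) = -8*n^3 + 6*n^2 + 7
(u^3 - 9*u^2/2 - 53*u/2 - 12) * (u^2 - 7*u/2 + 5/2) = u^5 - 8*u^4 - 33*u^3/4 + 139*u^2/2 - 97*u/4 - 30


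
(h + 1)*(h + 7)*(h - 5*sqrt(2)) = h^3 - 5*sqrt(2)*h^2 + 8*h^2 - 40*sqrt(2)*h + 7*h - 35*sqrt(2)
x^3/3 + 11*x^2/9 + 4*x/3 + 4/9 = (x/3 + 1/3)*(x + 2/3)*(x + 2)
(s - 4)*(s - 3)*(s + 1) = s^3 - 6*s^2 + 5*s + 12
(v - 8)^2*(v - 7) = v^3 - 23*v^2 + 176*v - 448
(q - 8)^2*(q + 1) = q^3 - 15*q^2 + 48*q + 64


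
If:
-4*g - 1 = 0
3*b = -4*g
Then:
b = 1/3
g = -1/4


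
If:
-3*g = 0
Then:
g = 0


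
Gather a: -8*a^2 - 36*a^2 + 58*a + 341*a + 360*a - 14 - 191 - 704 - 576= -44*a^2 + 759*a - 1485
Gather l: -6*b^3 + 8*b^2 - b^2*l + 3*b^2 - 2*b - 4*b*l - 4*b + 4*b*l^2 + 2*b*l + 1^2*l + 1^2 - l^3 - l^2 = -6*b^3 + 11*b^2 - 6*b - l^3 + l^2*(4*b - 1) + l*(-b^2 - 2*b + 1) + 1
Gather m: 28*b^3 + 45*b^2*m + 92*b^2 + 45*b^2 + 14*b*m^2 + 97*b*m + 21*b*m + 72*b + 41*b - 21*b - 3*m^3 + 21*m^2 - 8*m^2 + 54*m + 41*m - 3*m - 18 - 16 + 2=28*b^3 + 137*b^2 + 92*b - 3*m^3 + m^2*(14*b + 13) + m*(45*b^2 + 118*b + 92) - 32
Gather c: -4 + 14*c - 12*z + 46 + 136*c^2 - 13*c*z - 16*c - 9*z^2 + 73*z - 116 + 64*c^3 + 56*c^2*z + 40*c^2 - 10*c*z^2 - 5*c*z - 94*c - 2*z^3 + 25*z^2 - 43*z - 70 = 64*c^3 + c^2*(56*z + 176) + c*(-10*z^2 - 18*z - 96) - 2*z^3 + 16*z^2 + 18*z - 144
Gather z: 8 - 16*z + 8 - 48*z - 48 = -64*z - 32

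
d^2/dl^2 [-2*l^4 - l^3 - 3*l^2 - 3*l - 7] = -24*l^2 - 6*l - 6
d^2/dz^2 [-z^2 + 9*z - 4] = -2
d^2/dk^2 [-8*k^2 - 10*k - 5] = -16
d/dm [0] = 0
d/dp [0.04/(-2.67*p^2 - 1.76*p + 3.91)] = (0.2136*p + 0.0704)/(2.67*p^2 + 1.76*p - 3.91)^2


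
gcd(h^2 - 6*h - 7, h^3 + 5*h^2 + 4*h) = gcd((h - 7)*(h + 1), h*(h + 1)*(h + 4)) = h + 1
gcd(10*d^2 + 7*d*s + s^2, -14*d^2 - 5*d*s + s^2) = 2*d + s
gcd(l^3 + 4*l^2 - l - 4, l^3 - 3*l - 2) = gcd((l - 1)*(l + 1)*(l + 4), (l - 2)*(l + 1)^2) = l + 1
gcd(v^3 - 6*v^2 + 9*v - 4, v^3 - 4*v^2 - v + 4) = v^2 - 5*v + 4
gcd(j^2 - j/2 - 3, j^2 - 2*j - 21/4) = j + 3/2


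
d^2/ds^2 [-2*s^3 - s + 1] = -12*s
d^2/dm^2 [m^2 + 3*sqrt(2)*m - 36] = 2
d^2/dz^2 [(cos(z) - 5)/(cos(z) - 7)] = 2*(sin(z)^2 - 7*cos(z) + 1)/(cos(z) - 7)^3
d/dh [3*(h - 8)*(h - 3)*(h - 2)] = 9*h^2 - 78*h + 138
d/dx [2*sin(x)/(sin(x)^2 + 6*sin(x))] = -2*cos(x)/(sin(x) + 6)^2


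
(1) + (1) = 2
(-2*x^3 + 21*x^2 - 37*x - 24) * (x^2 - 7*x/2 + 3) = -2*x^5 + 28*x^4 - 233*x^3/2 + 337*x^2/2 - 27*x - 72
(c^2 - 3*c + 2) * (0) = 0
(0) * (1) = 0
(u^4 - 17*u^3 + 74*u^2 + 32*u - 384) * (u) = u^5 - 17*u^4 + 74*u^3 + 32*u^2 - 384*u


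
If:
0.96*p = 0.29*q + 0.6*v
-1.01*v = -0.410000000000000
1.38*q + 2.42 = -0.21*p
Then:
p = -0.26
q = -1.71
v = 0.41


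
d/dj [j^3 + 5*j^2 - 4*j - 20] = 3*j^2 + 10*j - 4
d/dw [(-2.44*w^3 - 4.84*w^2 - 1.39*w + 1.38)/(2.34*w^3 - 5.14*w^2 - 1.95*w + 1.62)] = (23.8672*w^4 + 16.0212*w^3 - 19.2526*w^2 - 1.4952*w + 0.4392)/(5.4756*w^6 - 24.0552*w^5 + 17.2936*w^4 + 27.6276*w^3 - 12.8511*w^2 - 6.318*w + 2.6244)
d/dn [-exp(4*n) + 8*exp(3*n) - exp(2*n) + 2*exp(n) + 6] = 2*(-2*exp(3*n) + 12*exp(2*n) - exp(n) + 1)*exp(n)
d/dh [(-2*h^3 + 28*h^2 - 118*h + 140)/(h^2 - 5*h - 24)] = 2*(-h^4 + 10*h^3 + 61*h^2 - 812*h + 1766)/(h^4 - 10*h^3 - 23*h^2 + 240*h + 576)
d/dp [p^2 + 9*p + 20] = 2*p + 9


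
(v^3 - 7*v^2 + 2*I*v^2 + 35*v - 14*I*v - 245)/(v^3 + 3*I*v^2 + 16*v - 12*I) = (v^3 + v^2*(-7 + 2*I) + v*(35 - 14*I) - 245)/(v^3 + 3*I*v^2 + 16*v - 12*I)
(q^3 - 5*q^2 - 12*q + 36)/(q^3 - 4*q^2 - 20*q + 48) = (q + 3)/(q + 4)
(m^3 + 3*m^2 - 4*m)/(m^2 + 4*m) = m - 1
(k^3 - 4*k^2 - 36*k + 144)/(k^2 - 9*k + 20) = (k^2 - 36)/(k - 5)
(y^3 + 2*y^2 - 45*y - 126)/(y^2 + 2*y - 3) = (y^2 - y - 42)/(y - 1)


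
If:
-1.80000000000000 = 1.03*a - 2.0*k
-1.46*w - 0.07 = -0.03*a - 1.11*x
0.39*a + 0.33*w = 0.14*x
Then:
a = 0.0398757120662869 - 0.279475228724322*x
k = 0.920535991714138 - 0.143929742793026*x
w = 0.754531330916623*x - 0.0471258415328845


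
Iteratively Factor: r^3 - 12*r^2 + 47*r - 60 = (r - 5)*(r^2 - 7*r + 12) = (r - 5)*(r - 4)*(r - 3)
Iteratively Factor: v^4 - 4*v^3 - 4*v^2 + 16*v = (v)*(v^3 - 4*v^2 - 4*v + 16) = v*(v + 2)*(v^2 - 6*v + 8) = v*(v - 2)*(v + 2)*(v - 4)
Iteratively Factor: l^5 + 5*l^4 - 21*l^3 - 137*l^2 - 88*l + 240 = (l + 4)*(l^4 + l^3 - 25*l^2 - 37*l + 60) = (l - 5)*(l + 4)*(l^3 + 6*l^2 + 5*l - 12) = (l - 5)*(l - 1)*(l + 4)*(l^2 + 7*l + 12) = (l - 5)*(l - 1)*(l + 3)*(l + 4)*(l + 4)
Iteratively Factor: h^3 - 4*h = (h)*(h^2 - 4) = h*(h - 2)*(h + 2)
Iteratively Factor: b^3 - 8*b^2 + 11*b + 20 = (b - 4)*(b^2 - 4*b - 5) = (b - 5)*(b - 4)*(b + 1)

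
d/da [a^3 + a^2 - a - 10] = 3*a^2 + 2*a - 1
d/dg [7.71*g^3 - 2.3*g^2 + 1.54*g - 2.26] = 23.13*g^2 - 4.6*g + 1.54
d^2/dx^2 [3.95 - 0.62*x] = 0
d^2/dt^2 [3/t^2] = 18/t^4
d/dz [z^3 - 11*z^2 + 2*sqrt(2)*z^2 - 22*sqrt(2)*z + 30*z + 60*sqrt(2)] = 3*z^2 - 22*z + 4*sqrt(2)*z - 22*sqrt(2) + 30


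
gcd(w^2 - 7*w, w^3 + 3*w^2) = w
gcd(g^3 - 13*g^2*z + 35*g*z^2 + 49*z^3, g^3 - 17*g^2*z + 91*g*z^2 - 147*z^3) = g^2 - 14*g*z + 49*z^2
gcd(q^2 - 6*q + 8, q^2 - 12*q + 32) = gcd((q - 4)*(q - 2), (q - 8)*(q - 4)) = q - 4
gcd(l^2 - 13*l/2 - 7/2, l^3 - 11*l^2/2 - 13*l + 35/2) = l - 7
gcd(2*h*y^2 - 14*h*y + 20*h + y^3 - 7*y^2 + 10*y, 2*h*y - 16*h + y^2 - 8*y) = 2*h + y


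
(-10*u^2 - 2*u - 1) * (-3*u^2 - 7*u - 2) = 30*u^4 + 76*u^3 + 37*u^2 + 11*u + 2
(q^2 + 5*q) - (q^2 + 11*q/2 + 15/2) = -q/2 - 15/2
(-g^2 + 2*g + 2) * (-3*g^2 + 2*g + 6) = 3*g^4 - 8*g^3 - 8*g^2 + 16*g + 12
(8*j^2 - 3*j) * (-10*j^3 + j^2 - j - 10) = -80*j^5 + 38*j^4 - 11*j^3 - 77*j^2 + 30*j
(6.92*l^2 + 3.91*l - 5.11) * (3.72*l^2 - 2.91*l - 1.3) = 25.7424*l^4 - 5.592*l^3 - 39.3833*l^2 + 9.7871*l + 6.643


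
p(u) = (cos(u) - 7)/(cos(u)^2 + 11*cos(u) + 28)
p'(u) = (2*sin(u)*cos(u) + 11*sin(u))*(cos(u) - 7)/(cos(u)^2 + 11*cos(u) + 28)^2 - sin(u)/(cos(u)^2 + 11*cos(u) + 28) = (cos(u)^2 - 14*cos(u) - 105)*sin(u)/(cos(u)^2 + 11*cos(u) + 28)^2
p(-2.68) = -0.42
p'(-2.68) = 0.11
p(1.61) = -0.26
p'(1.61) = -0.14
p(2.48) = -0.39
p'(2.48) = -0.14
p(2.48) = -0.39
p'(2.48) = -0.14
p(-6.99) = -0.17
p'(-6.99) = 0.05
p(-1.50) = -0.24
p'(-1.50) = 0.13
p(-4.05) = -0.35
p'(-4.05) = -0.16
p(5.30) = -0.19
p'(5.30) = 0.08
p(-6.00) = -0.15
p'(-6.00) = -0.02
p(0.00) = -0.15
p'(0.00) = 0.00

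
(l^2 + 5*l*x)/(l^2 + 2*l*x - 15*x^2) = l/(l - 3*x)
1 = 1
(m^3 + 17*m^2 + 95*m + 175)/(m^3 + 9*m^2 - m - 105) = (m + 5)/(m - 3)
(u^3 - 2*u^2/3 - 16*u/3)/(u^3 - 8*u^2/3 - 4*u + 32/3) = u/(u - 2)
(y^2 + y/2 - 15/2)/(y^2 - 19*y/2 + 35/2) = (y + 3)/(y - 7)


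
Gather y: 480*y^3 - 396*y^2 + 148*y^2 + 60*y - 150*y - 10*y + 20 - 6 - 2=480*y^3 - 248*y^2 - 100*y + 12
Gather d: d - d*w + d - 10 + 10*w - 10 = d*(2 - w) + 10*w - 20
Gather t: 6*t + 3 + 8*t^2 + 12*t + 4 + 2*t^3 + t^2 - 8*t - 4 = 2*t^3 + 9*t^2 + 10*t + 3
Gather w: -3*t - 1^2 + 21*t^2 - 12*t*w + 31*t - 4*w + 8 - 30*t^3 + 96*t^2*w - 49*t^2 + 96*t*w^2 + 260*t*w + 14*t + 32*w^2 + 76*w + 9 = -30*t^3 - 28*t^2 + 42*t + w^2*(96*t + 32) + w*(96*t^2 + 248*t + 72) + 16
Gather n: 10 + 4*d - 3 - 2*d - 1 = 2*d + 6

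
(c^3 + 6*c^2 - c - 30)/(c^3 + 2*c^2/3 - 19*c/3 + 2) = 3*(c + 5)/(3*c - 1)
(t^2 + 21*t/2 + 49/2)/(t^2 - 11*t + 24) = (2*t^2 + 21*t + 49)/(2*(t^2 - 11*t + 24))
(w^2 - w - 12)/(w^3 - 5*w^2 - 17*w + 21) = (w - 4)/(w^2 - 8*w + 7)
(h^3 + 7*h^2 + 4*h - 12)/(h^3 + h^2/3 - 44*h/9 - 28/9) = 9*(h^2 + 5*h - 6)/(9*h^2 - 15*h - 14)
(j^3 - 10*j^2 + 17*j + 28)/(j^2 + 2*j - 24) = (j^2 - 6*j - 7)/(j + 6)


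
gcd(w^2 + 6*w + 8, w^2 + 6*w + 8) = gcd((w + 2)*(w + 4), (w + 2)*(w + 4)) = w^2 + 6*w + 8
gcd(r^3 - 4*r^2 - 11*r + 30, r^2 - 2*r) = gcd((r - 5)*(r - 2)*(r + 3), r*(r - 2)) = r - 2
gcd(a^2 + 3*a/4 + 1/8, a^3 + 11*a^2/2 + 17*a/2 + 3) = a + 1/2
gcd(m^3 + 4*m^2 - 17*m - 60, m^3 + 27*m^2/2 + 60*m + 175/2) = m + 5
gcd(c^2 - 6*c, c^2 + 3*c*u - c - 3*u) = 1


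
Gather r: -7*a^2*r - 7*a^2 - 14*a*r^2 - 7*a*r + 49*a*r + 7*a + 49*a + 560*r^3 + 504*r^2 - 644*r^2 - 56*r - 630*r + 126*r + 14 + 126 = -7*a^2 + 56*a + 560*r^3 + r^2*(-14*a - 140) + r*(-7*a^2 + 42*a - 560) + 140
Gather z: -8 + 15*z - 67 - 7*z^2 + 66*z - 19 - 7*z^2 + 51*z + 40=-14*z^2 + 132*z - 54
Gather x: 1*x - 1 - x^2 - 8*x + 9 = -x^2 - 7*x + 8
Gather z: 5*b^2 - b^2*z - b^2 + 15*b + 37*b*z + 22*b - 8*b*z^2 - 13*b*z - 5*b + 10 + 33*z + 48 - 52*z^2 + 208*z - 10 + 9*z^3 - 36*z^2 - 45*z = 4*b^2 + 32*b + 9*z^3 + z^2*(-8*b - 88) + z*(-b^2 + 24*b + 196) + 48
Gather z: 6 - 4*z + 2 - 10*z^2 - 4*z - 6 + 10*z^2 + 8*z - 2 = 0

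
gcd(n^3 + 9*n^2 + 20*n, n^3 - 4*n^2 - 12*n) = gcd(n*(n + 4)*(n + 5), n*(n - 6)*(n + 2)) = n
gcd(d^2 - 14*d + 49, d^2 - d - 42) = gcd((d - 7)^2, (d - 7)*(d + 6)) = d - 7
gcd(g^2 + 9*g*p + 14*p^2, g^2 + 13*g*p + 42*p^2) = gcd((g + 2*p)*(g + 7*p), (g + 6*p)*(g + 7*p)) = g + 7*p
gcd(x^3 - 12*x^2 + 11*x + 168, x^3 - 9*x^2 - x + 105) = x^2 - 4*x - 21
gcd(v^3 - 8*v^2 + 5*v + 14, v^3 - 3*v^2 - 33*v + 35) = v - 7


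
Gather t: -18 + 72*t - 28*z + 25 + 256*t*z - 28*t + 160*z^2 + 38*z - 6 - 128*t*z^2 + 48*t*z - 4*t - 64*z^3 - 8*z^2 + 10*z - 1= t*(-128*z^2 + 304*z + 40) - 64*z^3 + 152*z^2 + 20*z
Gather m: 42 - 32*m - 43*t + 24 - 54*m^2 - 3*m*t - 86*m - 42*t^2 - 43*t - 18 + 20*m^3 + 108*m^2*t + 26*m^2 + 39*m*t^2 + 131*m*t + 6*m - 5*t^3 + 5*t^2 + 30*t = 20*m^3 + m^2*(108*t - 28) + m*(39*t^2 + 128*t - 112) - 5*t^3 - 37*t^2 - 56*t + 48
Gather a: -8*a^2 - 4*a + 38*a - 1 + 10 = -8*a^2 + 34*a + 9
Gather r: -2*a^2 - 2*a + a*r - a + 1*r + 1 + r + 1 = -2*a^2 - 3*a + r*(a + 2) + 2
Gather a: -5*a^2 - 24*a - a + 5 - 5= -5*a^2 - 25*a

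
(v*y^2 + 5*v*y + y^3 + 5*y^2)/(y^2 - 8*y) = (v*y + 5*v + y^2 + 5*y)/(y - 8)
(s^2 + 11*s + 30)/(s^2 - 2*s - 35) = (s + 6)/(s - 7)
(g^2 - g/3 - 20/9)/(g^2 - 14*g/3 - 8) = (g - 5/3)/(g - 6)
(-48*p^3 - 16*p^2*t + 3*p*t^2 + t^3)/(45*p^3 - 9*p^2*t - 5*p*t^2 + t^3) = (-16*p^2 + t^2)/(15*p^2 - 8*p*t + t^2)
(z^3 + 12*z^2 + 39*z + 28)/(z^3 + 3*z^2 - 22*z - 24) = (z^2 + 11*z + 28)/(z^2 + 2*z - 24)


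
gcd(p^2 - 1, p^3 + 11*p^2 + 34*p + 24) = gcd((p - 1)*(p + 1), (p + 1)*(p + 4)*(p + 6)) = p + 1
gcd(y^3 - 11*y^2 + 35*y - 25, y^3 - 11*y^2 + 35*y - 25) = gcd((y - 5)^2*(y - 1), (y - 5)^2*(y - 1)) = y^3 - 11*y^2 + 35*y - 25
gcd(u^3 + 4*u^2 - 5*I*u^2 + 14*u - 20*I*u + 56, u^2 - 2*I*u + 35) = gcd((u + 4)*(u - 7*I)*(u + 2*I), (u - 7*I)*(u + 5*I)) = u - 7*I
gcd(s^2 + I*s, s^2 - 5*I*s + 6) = s + I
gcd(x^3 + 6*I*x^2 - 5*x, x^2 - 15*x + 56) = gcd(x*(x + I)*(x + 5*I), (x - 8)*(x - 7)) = 1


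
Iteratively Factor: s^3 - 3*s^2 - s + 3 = (s - 3)*(s^2 - 1) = (s - 3)*(s + 1)*(s - 1)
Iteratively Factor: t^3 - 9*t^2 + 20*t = (t - 5)*(t^2 - 4*t) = t*(t - 5)*(t - 4)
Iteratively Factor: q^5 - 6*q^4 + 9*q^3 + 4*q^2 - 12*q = (q - 3)*(q^4 - 3*q^3 + 4*q) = (q - 3)*(q + 1)*(q^3 - 4*q^2 + 4*q) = (q - 3)*(q - 2)*(q + 1)*(q^2 - 2*q) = (q - 3)*(q - 2)^2*(q + 1)*(q)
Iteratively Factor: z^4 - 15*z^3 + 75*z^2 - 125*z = (z - 5)*(z^3 - 10*z^2 + 25*z) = (z - 5)^2*(z^2 - 5*z) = z*(z - 5)^2*(z - 5)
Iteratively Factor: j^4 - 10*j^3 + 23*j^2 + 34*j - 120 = (j - 5)*(j^3 - 5*j^2 - 2*j + 24) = (j - 5)*(j - 3)*(j^2 - 2*j - 8) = (j - 5)*(j - 4)*(j - 3)*(j + 2)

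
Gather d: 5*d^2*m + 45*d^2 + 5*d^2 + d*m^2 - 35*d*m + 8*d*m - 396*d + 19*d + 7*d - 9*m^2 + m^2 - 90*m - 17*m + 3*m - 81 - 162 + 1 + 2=d^2*(5*m + 50) + d*(m^2 - 27*m - 370) - 8*m^2 - 104*m - 240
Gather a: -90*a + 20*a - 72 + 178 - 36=70 - 70*a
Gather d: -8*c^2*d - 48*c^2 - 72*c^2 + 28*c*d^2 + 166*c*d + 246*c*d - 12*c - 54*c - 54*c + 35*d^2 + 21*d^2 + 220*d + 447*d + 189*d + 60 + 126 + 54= -120*c^2 - 120*c + d^2*(28*c + 56) + d*(-8*c^2 + 412*c + 856) + 240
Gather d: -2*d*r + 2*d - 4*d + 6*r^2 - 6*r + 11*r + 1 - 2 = d*(-2*r - 2) + 6*r^2 + 5*r - 1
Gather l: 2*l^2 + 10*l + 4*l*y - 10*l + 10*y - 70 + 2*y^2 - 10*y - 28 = 2*l^2 + 4*l*y + 2*y^2 - 98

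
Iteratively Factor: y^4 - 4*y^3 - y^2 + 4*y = (y + 1)*(y^3 - 5*y^2 + 4*y) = y*(y + 1)*(y^2 - 5*y + 4) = y*(y - 4)*(y + 1)*(y - 1)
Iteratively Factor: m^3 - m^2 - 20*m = (m)*(m^2 - m - 20) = m*(m - 5)*(m + 4)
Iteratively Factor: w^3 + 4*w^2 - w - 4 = (w + 1)*(w^2 + 3*w - 4) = (w - 1)*(w + 1)*(w + 4)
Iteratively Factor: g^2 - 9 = (g + 3)*(g - 3)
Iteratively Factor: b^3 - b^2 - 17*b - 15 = (b - 5)*(b^2 + 4*b + 3) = (b - 5)*(b + 3)*(b + 1)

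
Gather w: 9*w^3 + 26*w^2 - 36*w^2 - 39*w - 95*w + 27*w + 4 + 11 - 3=9*w^3 - 10*w^2 - 107*w + 12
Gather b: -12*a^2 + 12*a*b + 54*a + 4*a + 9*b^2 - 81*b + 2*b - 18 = -12*a^2 + 58*a + 9*b^2 + b*(12*a - 79) - 18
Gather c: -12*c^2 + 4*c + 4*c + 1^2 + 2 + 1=-12*c^2 + 8*c + 4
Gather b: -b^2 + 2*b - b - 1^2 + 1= -b^2 + b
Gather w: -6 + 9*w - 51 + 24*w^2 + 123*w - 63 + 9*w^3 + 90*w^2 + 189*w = 9*w^3 + 114*w^2 + 321*w - 120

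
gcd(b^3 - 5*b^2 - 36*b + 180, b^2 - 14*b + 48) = b - 6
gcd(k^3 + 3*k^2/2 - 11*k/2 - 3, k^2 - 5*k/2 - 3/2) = k + 1/2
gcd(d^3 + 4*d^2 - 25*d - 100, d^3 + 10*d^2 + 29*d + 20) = d^2 + 9*d + 20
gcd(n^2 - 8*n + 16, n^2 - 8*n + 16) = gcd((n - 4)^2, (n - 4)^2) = n^2 - 8*n + 16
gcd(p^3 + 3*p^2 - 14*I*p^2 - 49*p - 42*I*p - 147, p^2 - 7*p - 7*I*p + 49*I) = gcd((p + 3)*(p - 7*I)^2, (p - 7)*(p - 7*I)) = p - 7*I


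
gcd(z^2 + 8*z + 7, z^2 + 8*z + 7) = z^2 + 8*z + 7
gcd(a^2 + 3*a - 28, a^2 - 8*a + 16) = a - 4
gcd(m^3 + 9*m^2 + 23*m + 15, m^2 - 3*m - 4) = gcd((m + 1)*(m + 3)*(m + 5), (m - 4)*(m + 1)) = m + 1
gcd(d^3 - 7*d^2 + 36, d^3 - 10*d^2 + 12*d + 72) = d^2 - 4*d - 12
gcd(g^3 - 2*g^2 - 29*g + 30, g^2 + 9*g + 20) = g + 5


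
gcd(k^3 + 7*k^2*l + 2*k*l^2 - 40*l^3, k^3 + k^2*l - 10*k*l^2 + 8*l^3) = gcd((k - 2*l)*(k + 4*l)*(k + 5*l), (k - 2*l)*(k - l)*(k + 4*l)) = k^2 + 2*k*l - 8*l^2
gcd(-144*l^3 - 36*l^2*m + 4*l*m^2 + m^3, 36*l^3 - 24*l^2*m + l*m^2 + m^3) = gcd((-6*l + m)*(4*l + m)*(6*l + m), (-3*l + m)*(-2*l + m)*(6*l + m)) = 6*l + m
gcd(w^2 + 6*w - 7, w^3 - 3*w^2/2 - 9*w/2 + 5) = w - 1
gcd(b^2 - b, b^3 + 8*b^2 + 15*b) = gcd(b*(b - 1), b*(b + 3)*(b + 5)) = b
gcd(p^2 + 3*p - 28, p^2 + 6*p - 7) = p + 7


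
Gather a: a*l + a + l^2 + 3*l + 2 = a*(l + 1) + l^2 + 3*l + 2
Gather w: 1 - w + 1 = 2 - w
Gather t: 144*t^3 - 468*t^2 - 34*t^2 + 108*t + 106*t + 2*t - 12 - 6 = 144*t^3 - 502*t^2 + 216*t - 18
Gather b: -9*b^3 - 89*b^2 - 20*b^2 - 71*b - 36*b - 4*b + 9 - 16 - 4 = -9*b^3 - 109*b^2 - 111*b - 11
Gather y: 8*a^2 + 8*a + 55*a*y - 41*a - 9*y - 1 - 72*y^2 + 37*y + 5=8*a^2 - 33*a - 72*y^2 + y*(55*a + 28) + 4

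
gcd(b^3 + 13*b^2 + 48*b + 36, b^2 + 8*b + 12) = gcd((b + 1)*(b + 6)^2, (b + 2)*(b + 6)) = b + 6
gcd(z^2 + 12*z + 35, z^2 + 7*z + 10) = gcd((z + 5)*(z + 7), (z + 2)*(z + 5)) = z + 5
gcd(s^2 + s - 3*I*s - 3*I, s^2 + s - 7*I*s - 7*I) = s + 1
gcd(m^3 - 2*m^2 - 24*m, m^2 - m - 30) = m - 6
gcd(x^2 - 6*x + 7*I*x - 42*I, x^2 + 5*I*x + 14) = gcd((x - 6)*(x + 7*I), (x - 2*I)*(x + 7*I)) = x + 7*I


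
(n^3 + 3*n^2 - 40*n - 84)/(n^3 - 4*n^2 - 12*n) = (n + 7)/n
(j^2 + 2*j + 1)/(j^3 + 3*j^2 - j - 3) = (j + 1)/(j^2 + 2*j - 3)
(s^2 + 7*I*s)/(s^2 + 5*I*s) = (s + 7*I)/(s + 5*I)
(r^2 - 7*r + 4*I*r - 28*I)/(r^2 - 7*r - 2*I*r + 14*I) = (r + 4*I)/(r - 2*I)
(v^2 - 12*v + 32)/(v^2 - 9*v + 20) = (v - 8)/(v - 5)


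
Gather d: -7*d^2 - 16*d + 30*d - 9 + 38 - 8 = -7*d^2 + 14*d + 21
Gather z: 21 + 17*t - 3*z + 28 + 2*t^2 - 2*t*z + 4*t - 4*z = 2*t^2 + 21*t + z*(-2*t - 7) + 49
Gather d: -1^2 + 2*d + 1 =2*d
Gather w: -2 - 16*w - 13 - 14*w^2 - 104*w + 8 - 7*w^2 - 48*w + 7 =-21*w^2 - 168*w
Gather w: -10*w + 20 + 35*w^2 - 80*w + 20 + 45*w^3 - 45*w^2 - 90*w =45*w^3 - 10*w^2 - 180*w + 40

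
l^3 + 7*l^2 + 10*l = l*(l + 2)*(l + 5)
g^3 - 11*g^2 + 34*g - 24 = (g - 6)*(g - 4)*(g - 1)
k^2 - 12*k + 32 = (k - 8)*(k - 4)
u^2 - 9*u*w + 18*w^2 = (u - 6*w)*(u - 3*w)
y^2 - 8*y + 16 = (y - 4)^2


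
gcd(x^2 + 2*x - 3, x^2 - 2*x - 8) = 1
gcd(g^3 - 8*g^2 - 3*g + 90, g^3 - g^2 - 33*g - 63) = g + 3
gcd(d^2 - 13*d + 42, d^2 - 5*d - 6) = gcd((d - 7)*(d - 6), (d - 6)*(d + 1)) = d - 6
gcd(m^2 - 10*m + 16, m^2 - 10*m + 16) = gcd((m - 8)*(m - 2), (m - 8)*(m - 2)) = m^2 - 10*m + 16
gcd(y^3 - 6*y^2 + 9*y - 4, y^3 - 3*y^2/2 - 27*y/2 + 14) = y^2 - 5*y + 4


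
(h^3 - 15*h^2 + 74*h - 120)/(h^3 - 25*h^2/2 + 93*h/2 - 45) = 2*(h - 4)/(2*h - 3)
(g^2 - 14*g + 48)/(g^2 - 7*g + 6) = (g - 8)/(g - 1)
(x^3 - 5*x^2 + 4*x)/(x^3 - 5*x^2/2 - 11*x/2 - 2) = 2*x*(x - 1)/(2*x^2 + 3*x + 1)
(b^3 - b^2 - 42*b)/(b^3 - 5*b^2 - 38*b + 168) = b/(b - 4)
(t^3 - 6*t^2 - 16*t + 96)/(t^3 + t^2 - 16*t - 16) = (t - 6)/(t + 1)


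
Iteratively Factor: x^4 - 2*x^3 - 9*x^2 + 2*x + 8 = (x - 1)*(x^3 - x^2 - 10*x - 8) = (x - 1)*(x + 2)*(x^2 - 3*x - 4) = (x - 4)*(x - 1)*(x + 2)*(x + 1)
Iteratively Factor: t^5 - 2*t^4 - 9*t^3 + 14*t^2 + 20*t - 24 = (t + 2)*(t^4 - 4*t^3 - t^2 + 16*t - 12) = (t - 3)*(t + 2)*(t^3 - t^2 - 4*t + 4) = (t - 3)*(t + 2)^2*(t^2 - 3*t + 2) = (t - 3)*(t - 2)*(t + 2)^2*(t - 1)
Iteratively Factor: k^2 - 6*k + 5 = (k - 1)*(k - 5)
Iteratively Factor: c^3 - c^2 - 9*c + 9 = (c - 3)*(c^2 + 2*c - 3) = (c - 3)*(c - 1)*(c + 3)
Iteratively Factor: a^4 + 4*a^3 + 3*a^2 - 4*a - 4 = (a + 1)*(a^3 + 3*a^2 - 4) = (a + 1)*(a + 2)*(a^2 + a - 2) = (a + 1)*(a + 2)^2*(a - 1)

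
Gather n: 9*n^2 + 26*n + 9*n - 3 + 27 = 9*n^2 + 35*n + 24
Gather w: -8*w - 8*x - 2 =-8*w - 8*x - 2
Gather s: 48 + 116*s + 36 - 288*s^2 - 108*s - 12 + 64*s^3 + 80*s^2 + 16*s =64*s^3 - 208*s^2 + 24*s + 72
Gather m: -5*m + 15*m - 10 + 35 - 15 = 10*m + 10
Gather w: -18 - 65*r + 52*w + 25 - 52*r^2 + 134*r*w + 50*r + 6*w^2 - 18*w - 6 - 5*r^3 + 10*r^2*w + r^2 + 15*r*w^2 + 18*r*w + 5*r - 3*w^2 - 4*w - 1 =-5*r^3 - 51*r^2 - 10*r + w^2*(15*r + 3) + w*(10*r^2 + 152*r + 30)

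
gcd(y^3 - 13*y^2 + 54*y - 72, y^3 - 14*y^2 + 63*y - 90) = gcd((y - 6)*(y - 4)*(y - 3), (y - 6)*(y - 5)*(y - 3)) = y^2 - 9*y + 18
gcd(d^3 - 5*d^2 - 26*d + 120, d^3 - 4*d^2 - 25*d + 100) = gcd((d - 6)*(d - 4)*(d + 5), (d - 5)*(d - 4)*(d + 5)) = d^2 + d - 20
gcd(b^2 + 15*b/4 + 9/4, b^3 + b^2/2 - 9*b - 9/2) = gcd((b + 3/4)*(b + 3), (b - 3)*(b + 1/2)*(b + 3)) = b + 3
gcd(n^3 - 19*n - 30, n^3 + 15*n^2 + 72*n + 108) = n + 3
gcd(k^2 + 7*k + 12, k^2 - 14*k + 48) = 1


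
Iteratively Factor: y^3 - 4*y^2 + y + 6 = (y + 1)*(y^2 - 5*y + 6) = (y - 3)*(y + 1)*(y - 2)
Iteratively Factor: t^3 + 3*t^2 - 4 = (t + 2)*(t^2 + t - 2) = (t - 1)*(t + 2)*(t + 2)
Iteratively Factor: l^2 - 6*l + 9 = (l - 3)*(l - 3)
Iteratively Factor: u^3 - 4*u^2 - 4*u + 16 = (u + 2)*(u^2 - 6*u + 8) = (u - 2)*(u + 2)*(u - 4)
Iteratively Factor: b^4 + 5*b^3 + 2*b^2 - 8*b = (b + 2)*(b^3 + 3*b^2 - 4*b) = b*(b + 2)*(b^2 + 3*b - 4) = b*(b - 1)*(b + 2)*(b + 4)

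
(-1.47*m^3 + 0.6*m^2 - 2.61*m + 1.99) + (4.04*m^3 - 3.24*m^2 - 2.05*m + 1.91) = 2.57*m^3 - 2.64*m^2 - 4.66*m + 3.9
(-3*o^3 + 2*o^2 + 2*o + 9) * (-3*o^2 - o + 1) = 9*o^5 - 3*o^4 - 11*o^3 - 27*o^2 - 7*o + 9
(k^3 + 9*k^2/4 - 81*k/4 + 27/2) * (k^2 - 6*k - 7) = k^5 - 15*k^4/4 - 163*k^3/4 + 477*k^2/4 + 243*k/4 - 189/2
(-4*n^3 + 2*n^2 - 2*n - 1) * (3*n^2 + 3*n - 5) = -12*n^5 - 6*n^4 + 20*n^3 - 19*n^2 + 7*n + 5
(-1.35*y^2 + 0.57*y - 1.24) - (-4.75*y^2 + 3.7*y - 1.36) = 3.4*y^2 - 3.13*y + 0.12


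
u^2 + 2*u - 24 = (u - 4)*(u + 6)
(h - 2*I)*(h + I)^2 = h^3 + 3*h + 2*I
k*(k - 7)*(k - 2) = k^3 - 9*k^2 + 14*k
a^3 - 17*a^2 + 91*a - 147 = (a - 7)^2*(a - 3)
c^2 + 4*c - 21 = (c - 3)*(c + 7)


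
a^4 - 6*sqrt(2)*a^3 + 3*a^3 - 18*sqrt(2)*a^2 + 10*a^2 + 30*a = a*(a + 3)*(a - 5*sqrt(2))*(a - sqrt(2))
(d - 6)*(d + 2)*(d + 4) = d^3 - 28*d - 48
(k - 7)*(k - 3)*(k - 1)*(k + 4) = k^4 - 7*k^3 - 13*k^2 + 103*k - 84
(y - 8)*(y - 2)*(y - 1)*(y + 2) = y^4 - 9*y^3 + 4*y^2 + 36*y - 32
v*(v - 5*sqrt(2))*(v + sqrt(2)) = v^3 - 4*sqrt(2)*v^2 - 10*v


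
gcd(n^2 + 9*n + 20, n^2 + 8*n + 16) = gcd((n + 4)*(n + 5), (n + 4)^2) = n + 4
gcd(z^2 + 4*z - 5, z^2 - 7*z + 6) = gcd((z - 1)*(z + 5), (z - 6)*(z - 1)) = z - 1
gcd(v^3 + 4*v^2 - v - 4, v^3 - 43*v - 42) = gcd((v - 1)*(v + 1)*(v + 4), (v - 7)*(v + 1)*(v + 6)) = v + 1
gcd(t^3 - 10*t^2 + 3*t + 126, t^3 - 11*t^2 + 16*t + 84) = t^2 - 13*t + 42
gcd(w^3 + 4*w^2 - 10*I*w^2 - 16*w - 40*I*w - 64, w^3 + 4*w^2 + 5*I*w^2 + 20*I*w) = w + 4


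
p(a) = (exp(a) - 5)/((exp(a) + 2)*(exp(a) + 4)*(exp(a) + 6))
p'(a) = -(exp(a) - 5)*exp(a)/((exp(a) + 2)*(exp(a) + 4)*(exp(a) + 6)^2) - (exp(a) - 5)*exp(a)/((exp(a) + 2)*(exp(a) + 4)^2*(exp(a) + 6)) - (exp(a) - 5)*exp(a)/((exp(a) + 2)^2*(exp(a) + 4)*(exp(a) + 6)) + exp(a)/((exp(a) + 2)*(exp(a) + 4)*(exp(a) + 6))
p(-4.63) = -0.10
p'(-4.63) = 0.00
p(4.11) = 0.00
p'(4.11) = -0.00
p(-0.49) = -0.06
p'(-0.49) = 0.03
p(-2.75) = -0.10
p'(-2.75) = 0.01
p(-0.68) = -0.06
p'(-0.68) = 0.03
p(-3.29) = -0.10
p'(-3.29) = 0.00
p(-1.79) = -0.09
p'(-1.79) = 0.02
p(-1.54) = -0.08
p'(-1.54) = 0.02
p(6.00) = 0.00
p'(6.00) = 0.00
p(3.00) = 0.00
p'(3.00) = 0.00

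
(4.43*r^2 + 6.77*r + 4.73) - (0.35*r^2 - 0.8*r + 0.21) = 4.08*r^2 + 7.57*r + 4.52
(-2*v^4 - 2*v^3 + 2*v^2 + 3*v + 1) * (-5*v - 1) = 10*v^5 + 12*v^4 - 8*v^3 - 17*v^2 - 8*v - 1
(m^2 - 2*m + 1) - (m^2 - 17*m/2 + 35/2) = 13*m/2 - 33/2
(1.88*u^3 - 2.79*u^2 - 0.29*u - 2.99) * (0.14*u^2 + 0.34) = 0.2632*u^5 - 0.3906*u^4 + 0.5986*u^3 - 1.3672*u^2 - 0.0986*u - 1.0166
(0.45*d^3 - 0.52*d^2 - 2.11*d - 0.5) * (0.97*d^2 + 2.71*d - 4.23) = 0.4365*d^5 + 0.7151*d^4 - 5.3594*d^3 - 4.0035*d^2 + 7.5703*d + 2.115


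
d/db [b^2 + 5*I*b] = 2*b + 5*I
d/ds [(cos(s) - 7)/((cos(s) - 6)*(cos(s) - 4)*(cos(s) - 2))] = (339*cos(s) - 33*cos(2*s) + cos(3*s) - 553)*sin(s)/(2*(cos(s) - 6)^2*(cos(s) - 4)^2*(cos(s) - 2)^2)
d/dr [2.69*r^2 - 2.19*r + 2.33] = 5.38*r - 2.19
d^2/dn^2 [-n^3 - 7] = -6*n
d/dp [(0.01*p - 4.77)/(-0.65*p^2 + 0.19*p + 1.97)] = (0.0065*p^2 - 6.201*p + 0.926)/(0.4225*p^4 - 0.247*p^3 - 2.5249*p^2 + 0.7486*p + 3.8809)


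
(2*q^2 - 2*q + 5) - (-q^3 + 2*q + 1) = q^3 + 2*q^2 - 4*q + 4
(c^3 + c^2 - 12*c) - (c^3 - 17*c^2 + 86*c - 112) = 18*c^2 - 98*c + 112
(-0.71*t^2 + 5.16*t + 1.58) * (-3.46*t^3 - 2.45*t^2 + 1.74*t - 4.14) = 2.4566*t^5 - 16.1141*t^4 - 19.3442*t^3 + 8.0468*t^2 - 18.6132*t - 6.5412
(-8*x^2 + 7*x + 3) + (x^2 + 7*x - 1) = -7*x^2 + 14*x + 2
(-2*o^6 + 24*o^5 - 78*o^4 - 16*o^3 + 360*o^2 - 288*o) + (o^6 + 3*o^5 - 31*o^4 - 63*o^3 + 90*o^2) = -o^6 + 27*o^5 - 109*o^4 - 79*o^3 + 450*o^2 - 288*o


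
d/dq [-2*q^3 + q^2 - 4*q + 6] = -6*q^2 + 2*q - 4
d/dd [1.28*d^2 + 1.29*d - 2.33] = 2.56*d + 1.29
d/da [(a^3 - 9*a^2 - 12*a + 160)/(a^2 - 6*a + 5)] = (a^2 - 2*a + 36)/(a^2 - 2*a + 1)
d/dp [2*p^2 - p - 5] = 4*p - 1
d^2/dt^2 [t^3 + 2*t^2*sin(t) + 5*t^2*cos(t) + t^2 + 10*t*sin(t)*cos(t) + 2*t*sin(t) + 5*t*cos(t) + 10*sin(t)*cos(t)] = -2*t^2*sin(t) - 5*t^2*cos(t) - 22*t*sin(t) - 20*t*sin(2*t) + 3*t*cos(t) + 6*t - 6*sin(t) + 14*cos(t) + 20*sqrt(2)*cos(2*t + pi/4) + 2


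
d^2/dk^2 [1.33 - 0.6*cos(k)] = 0.6*cos(k)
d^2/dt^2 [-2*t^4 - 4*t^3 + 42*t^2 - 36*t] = -24*t^2 - 24*t + 84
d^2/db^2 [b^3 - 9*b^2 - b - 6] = 6*b - 18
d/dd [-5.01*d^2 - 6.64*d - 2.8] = -10.02*d - 6.64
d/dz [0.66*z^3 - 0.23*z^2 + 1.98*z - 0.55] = 1.98*z^2 - 0.46*z + 1.98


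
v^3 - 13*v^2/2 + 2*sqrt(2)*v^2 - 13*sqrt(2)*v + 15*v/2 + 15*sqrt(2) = (v - 5)*(v - 3/2)*(v + 2*sqrt(2))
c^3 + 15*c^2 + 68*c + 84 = (c + 2)*(c + 6)*(c + 7)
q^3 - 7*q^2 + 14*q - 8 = (q - 4)*(q - 2)*(q - 1)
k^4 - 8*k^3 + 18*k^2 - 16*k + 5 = (k - 5)*(k - 1)^3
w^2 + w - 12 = (w - 3)*(w + 4)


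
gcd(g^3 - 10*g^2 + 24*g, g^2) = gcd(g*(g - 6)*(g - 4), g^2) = g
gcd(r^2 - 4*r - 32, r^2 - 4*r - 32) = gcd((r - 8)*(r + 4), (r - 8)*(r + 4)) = r^2 - 4*r - 32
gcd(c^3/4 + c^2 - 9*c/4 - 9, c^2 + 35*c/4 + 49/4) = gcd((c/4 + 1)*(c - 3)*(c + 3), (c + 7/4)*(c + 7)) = 1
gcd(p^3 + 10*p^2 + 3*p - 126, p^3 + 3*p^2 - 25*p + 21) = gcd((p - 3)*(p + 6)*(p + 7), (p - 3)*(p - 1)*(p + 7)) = p^2 + 4*p - 21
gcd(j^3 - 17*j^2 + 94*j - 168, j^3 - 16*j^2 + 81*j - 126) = j^2 - 13*j + 42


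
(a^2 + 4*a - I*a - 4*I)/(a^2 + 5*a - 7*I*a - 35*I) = (a^2 + a*(4 - I) - 4*I)/(a^2 + a*(5 - 7*I) - 35*I)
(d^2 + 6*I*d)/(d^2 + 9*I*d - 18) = d/(d + 3*I)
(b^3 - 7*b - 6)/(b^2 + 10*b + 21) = (b^3 - 7*b - 6)/(b^2 + 10*b + 21)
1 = 1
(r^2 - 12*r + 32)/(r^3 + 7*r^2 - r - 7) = (r^2 - 12*r + 32)/(r^3 + 7*r^2 - r - 7)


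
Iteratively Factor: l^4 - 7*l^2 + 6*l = (l - 2)*(l^3 + 2*l^2 - 3*l) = (l - 2)*(l + 3)*(l^2 - l) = l*(l - 2)*(l + 3)*(l - 1)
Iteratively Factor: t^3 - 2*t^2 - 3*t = (t - 3)*(t^2 + t) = (t - 3)*(t + 1)*(t)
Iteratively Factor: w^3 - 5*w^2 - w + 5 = (w - 1)*(w^2 - 4*w - 5) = (w - 1)*(w + 1)*(w - 5)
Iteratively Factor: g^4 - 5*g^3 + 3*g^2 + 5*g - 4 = (g - 1)*(g^3 - 4*g^2 - g + 4) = (g - 1)^2*(g^2 - 3*g - 4) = (g - 1)^2*(g + 1)*(g - 4)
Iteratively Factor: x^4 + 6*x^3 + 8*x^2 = (x + 2)*(x^3 + 4*x^2) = x*(x + 2)*(x^2 + 4*x) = x*(x + 2)*(x + 4)*(x)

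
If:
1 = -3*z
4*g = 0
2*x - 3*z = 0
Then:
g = 0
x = -1/2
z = -1/3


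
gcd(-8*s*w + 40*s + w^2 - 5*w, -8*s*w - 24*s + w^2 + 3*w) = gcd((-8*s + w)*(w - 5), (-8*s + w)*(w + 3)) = 8*s - w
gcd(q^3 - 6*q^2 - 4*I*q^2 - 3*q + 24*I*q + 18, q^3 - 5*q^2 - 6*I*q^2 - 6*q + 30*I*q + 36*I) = q - 6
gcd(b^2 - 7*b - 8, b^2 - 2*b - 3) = b + 1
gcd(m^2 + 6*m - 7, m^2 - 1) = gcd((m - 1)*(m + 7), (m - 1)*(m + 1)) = m - 1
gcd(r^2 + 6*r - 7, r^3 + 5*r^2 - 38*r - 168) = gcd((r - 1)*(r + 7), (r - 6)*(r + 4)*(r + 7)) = r + 7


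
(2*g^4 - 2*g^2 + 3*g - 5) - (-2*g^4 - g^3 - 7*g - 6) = 4*g^4 + g^3 - 2*g^2 + 10*g + 1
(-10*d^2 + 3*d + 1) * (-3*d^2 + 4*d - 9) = 30*d^4 - 49*d^3 + 99*d^2 - 23*d - 9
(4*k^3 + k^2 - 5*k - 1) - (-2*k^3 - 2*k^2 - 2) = 6*k^3 + 3*k^2 - 5*k + 1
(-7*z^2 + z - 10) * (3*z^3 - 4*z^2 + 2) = -21*z^5 + 31*z^4 - 34*z^3 + 26*z^2 + 2*z - 20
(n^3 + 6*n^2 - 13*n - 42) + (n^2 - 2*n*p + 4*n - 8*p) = n^3 + 7*n^2 - 2*n*p - 9*n - 8*p - 42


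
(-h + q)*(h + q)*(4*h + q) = -4*h^3 - h^2*q + 4*h*q^2 + q^3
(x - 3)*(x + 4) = x^2 + x - 12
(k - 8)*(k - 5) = k^2 - 13*k + 40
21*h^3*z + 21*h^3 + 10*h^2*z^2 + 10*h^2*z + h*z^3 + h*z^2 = (3*h + z)*(7*h + z)*(h*z + h)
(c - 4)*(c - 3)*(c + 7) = c^3 - 37*c + 84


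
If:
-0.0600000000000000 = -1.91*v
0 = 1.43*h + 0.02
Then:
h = -0.01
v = 0.03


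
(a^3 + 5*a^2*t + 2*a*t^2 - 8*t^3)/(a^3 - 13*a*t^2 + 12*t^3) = (-a - 2*t)/(-a + 3*t)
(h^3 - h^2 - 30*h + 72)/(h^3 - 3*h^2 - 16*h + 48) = (h + 6)/(h + 4)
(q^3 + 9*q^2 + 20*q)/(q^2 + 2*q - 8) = q*(q + 5)/(q - 2)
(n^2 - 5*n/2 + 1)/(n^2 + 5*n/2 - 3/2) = (n - 2)/(n + 3)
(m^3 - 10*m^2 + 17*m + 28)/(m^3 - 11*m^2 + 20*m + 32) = (m - 7)/(m - 8)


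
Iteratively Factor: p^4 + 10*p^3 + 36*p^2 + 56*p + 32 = (p + 2)*(p^3 + 8*p^2 + 20*p + 16) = (p + 2)^2*(p^2 + 6*p + 8) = (p + 2)^2*(p + 4)*(p + 2)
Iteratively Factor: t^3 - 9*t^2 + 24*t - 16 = (t - 4)*(t^2 - 5*t + 4) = (t - 4)*(t - 1)*(t - 4)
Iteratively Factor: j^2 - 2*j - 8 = (j + 2)*(j - 4)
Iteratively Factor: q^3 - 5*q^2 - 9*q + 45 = (q + 3)*(q^2 - 8*q + 15) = (q - 3)*(q + 3)*(q - 5)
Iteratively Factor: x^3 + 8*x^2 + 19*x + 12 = (x + 1)*(x^2 + 7*x + 12) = (x + 1)*(x + 3)*(x + 4)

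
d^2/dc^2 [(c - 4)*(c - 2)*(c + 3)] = 6*c - 6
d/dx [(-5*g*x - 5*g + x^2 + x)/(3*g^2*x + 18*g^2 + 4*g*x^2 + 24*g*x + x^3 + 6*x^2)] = ((-5*g + 2*x + 1)*(3*g^2*x + 18*g^2 + 4*g*x^2 + 24*g*x + x^3 + 6*x^2) + (5*g*x + 5*g - x^2 - x)*(3*g^2 + 8*g*x + 24*g + 3*x^2 + 12*x))/(3*g^2*x + 18*g^2 + 4*g*x^2 + 24*g*x + x^3 + 6*x^2)^2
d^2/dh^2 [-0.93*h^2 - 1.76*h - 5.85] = -1.86000000000000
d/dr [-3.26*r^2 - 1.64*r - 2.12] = -6.52*r - 1.64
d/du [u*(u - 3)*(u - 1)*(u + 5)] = 4*u^3 + 3*u^2 - 34*u + 15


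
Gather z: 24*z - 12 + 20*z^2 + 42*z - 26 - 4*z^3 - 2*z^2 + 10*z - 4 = -4*z^3 + 18*z^2 + 76*z - 42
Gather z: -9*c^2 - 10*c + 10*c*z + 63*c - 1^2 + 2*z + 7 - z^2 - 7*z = -9*c^2 + 53*c - z^2 + z*(10*c - 5) + 6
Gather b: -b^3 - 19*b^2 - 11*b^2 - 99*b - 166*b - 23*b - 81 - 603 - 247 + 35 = -b^3 - 30*b^2 - 288*b - 896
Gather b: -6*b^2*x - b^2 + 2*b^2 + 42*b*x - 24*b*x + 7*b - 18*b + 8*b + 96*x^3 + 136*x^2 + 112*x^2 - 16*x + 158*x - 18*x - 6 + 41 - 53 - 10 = b^2*(1 - 6*x) + b*(18*x - 3) + 96*x^3 + 248*x^2 + 124*x - 28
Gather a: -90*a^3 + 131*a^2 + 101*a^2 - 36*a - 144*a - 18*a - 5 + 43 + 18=-90*a^3 + 232*a^2 - 198*a + 56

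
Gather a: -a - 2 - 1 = -a - 3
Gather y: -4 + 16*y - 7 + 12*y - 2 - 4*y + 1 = 24*y - 12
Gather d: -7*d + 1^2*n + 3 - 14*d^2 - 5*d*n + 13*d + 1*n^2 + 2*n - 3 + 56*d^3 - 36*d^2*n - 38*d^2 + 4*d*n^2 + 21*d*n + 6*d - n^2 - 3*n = 56*d^3 + d^2*(-36*n - 52) + d*(4*n^2 + 16*n + 12)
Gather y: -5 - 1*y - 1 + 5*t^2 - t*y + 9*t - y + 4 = 5*t^2 + 9*t + y*(-t - 2) - 2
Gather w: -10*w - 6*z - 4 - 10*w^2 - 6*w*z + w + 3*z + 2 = -10*w^2 + w*(-6*z - 9) - 3*z - 2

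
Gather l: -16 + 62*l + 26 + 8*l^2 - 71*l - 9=8*l^2 - 9*l + 1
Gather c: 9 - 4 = 5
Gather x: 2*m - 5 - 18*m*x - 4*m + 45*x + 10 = -2*m + x*(45 - 18*m) + 5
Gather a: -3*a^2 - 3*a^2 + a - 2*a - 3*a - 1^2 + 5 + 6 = -6*a^2 - 4*a + 10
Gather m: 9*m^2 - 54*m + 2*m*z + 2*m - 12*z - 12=9*m^2 + m*(2*z - 52) - 12*z - 12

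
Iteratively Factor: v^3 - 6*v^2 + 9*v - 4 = (v - 1)*(v^2 - 5*v + 4) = (v - 1)^2*(v - 4)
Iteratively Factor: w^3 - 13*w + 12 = (w - 3)*(w^2 + 3*w - 4) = (w - 3)*(w - 1)*(w + 4)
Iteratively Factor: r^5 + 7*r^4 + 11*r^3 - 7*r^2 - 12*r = (r)*(r^4 + 7*r^3 + 11*r^2 - 7*r - 12) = r*(r + 3)*(r^3 + 4*r^2 - r - 4) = r*(r + 3)*(r + 4)*(r^2 - 1) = r*(r + 1)*(r + 3)*(r + 4)*(r - 1)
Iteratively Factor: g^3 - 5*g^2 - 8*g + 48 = (g - 4)*(g^2 - g - 12) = (g - 4)*(g + 3)*(g - 4)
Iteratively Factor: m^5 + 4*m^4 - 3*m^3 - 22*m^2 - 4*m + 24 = (m - 1)*(m^4 + 5*m^3 + 2*m^2 - 20*m - 24) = (m - 2)*(m - 1)*(m^3 + 7*m^2 + 16*m + 12) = (m - 2)*(m - 1)*(m + 2)*(m^2 + 5*m + 6) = (m - 2)*(m - 1)*(m + 2)^2*(m + 3)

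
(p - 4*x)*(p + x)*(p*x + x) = p^3*x - 3*p^2*x^2 + p^2*x - 4*p*x^3 - 3*p*x^2 - 4*x^3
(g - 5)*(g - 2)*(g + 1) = g^3 - 6*g^2 + 3*g + 10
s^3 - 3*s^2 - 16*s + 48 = (s - 4)*(s - 3)*(s + 4)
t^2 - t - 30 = (t - 6)*(t + 5)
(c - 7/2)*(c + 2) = c^2 - 3*c/2 - 7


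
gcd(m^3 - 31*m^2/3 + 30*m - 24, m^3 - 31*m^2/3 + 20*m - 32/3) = m - 4/3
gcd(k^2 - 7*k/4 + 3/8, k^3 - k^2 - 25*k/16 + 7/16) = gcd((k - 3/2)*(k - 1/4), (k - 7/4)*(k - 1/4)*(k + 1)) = k - 1/4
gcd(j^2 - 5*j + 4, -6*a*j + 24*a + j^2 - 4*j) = j - 4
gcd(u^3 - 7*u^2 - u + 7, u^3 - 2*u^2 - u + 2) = u^2 - 1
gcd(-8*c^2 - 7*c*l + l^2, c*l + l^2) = c + l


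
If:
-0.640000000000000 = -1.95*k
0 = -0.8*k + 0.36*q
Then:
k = 0.33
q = 0.73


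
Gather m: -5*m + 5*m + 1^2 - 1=0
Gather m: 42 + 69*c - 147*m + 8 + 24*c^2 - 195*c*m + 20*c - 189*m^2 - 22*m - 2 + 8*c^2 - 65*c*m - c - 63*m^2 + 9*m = 32*c^2 + 88*c - 252*m^2 + m*(-260*c - 160) + 48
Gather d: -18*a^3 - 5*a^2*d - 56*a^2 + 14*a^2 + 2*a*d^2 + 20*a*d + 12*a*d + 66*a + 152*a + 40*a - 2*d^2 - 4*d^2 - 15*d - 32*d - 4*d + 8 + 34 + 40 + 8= -18*a^3 - 42*a^2 + 258*a + d^2*(2*a - 6) + d*(-5*a^2 + 32*a - 51) + 90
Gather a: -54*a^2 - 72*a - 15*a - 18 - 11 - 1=-54*a^2 - 87*a - 30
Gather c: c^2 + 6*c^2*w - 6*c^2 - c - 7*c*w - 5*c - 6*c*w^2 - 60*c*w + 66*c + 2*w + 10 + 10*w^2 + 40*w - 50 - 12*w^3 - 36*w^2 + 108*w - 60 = c^2*(6*w - 5) + c*(-6*w^2 - 67*w + 60) - 12*w^3 - 26*w^2 + 150*w - 100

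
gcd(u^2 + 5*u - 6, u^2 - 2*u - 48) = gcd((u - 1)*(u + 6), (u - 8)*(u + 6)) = u + 6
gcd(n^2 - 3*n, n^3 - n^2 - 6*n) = n^2 - 3*n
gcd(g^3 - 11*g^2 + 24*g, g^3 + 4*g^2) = g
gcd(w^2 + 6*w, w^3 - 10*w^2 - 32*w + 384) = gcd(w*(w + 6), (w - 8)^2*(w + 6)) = w + 6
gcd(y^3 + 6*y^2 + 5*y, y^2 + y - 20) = y + 5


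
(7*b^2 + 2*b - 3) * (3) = 21*b^2 + 6*b - 9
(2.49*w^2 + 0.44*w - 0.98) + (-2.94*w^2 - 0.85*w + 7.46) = -0.45*w^2 - 0.41*w + 6.48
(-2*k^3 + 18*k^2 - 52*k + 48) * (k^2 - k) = -2*k^5 + 20*k^4 - 70*k^3 + 100*k^2 - 48*k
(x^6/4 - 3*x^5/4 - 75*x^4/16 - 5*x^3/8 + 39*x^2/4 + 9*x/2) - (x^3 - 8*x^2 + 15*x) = x^6/4 - 3*x^5/4 - 75*x^4/16 - 13*x^3/8 + 71*x^2/4 - 21*x/2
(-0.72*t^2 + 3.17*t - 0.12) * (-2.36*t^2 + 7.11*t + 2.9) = 1.6992*t^4 - 12.6004*t^3 + 20.7339*t^2 + 8.3398*t - 0.348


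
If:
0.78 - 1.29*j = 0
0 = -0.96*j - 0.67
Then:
No Solution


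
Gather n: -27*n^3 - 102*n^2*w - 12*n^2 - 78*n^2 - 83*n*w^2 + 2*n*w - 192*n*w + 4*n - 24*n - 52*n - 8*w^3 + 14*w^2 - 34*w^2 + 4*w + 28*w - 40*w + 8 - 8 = -27*n^3 + n^2*(-102*w - 90) + n*(-83*w^2 - 190*w - 72) - 8*w^3 - 20*w^2 - 8*w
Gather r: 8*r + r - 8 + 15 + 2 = 9*r + 9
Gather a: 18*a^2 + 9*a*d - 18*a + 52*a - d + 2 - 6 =18*a^2 + a*(9*d + 34) - d - 4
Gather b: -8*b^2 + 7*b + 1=-8*b^2 + 7*b + 1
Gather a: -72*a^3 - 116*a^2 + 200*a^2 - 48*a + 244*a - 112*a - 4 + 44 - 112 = -72*a^3 + 84*a^2 + 84*a - 72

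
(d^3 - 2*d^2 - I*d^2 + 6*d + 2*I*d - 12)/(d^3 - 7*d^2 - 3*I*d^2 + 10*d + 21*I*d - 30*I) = (d + 2*I)/(d - 5)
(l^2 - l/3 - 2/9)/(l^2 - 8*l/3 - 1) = (l - 2/3)/(l - 3)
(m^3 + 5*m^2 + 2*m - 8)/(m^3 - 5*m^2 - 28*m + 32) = (m + 2)/(m - 8)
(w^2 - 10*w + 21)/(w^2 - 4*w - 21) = (w - 3)/(w + 3)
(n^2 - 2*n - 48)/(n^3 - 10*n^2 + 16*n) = (n + 6)/(n*(n - 2))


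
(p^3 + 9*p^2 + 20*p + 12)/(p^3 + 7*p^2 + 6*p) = (p + 2)/p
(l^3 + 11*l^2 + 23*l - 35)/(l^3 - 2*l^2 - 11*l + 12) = (l^2 + 12*l + 35)/(l^2 - l - 12)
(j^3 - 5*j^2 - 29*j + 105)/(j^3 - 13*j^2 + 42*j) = (j^2 + 2*j - 15)/(j*(j - 6))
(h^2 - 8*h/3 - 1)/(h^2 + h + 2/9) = 3*(h - 3)/(3*h + 2)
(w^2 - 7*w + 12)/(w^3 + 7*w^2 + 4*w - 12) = (w^2 - 7*w + 12)/(w^3 + 7*w^2 + 4*w - 12)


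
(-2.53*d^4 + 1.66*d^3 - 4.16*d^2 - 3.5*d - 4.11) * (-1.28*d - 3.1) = 3.2384*d^5 + 5.7182*d^4 + 0.178800000000001*d^3 + 17.376*d^2 + 16.1108*d + 12.741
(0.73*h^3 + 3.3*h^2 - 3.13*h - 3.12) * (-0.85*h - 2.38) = -0.6205*h^4 - 4.5424*h^3 - 5.1935*h^2 + 10.1014*h + 7.4256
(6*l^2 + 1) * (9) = 54*l^2 + 9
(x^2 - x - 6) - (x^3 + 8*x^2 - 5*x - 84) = -x^3 - 7*x^2 + 4*x + 78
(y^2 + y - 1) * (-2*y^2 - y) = -2*y^4 - 3*y^3 + y^2 + y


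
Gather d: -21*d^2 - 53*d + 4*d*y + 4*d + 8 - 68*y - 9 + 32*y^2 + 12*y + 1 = -21*d^2 + d*(4*y - 49) + 32*y^2 - 56*y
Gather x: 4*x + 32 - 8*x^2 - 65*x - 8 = -8*x^2 - 61*x + 24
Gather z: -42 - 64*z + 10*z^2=10*z^2 - 64*z - 42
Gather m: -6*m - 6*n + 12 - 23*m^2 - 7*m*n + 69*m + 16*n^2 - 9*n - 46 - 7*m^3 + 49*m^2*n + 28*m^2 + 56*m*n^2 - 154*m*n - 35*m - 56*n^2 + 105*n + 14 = -7*m^3 + m^2*(49*n + 5) + m*(56*n^2 - 161*n + 28) - 40*n^2 + 90*n - 20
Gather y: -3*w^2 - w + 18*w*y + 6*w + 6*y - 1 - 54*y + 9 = -3*w^2 + 5*w + y*(18*w - 48) + 8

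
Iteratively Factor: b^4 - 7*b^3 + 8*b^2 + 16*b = (b - 4)*(b^3 - 3*b^2 - 4*b) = (b - 4)^2*(b^2 + b) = b*(b - 4)^2*(b + 1)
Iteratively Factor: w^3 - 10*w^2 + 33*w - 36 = (w - 4)*(w^2 - 6*w + 9) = (w - 4)*(w - 3)*(w - 3)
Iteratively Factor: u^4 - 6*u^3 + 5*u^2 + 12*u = (u - 3)*(u^3 - 3*u^2 - 4*u) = (u - 3)*(u + 1)*(u^2 - 4*u) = (u - 4)*(u - 3)*(u + 1)*(u)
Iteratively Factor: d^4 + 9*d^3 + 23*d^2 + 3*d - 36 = (d - 1)*(d^3 + 10*d^2 + 33*d + 36) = (d - 1)*(d + 3)*(d^2 + 7*d + 12) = (d - 1)*(d + 3)*(d + 4)*(d + 3)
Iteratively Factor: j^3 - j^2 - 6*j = (j - 3)*(j^2 + 2*j) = j*(j - 3)*(j + 2)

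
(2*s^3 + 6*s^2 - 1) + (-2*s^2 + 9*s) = 2*s^3 + 4*s^2 + 9*s - 1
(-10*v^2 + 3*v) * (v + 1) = -10*v^3 - 7*v^2 + 3*v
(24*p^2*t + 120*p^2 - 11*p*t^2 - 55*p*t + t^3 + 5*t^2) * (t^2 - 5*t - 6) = 24*p^2*t^3 - 744*p^2*t - 720*p^2 - 11*p*t^4 + 341*p*t^2 + 330*p*t + t^5 - 31*t^3 - 30*t^2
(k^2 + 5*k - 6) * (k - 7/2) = k^3 + 3*k^2/2 - 47*k/2 + 21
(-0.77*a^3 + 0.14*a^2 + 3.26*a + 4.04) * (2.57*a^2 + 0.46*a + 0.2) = -1.9789*a^5 + 0.00559999999999999*a^4 + 8.2886*a^3 + 11.9104*a^2 + 2.5104*a + 0.808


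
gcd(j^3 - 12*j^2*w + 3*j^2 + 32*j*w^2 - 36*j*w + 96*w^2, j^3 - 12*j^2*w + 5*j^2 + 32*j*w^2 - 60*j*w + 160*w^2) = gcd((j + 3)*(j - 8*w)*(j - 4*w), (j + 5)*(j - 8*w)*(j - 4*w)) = j^2 - 12*j*w + 32*w^2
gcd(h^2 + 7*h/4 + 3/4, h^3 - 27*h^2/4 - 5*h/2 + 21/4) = h + 1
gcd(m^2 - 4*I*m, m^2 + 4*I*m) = m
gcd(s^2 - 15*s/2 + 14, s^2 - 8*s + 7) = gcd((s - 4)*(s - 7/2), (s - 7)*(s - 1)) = 1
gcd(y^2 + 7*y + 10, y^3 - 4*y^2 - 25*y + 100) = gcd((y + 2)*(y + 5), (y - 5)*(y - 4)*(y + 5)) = y + 5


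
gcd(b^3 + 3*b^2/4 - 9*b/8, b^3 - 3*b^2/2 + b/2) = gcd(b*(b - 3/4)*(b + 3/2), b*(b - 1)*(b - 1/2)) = b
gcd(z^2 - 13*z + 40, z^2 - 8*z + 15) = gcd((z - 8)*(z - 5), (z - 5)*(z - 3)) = z - 5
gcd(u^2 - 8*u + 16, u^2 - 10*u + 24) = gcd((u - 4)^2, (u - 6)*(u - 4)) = u - 4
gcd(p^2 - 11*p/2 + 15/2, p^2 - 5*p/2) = p - 5/2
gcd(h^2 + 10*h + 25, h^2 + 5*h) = h + 5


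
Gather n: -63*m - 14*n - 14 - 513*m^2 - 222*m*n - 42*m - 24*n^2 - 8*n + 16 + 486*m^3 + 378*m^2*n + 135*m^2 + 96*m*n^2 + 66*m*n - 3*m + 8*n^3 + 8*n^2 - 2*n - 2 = 486*m^3 - 378*m^2 - 108*m + 8*n^3 + n^2*(96*m - 16) + n*(378*m^2 - 156*m - 24)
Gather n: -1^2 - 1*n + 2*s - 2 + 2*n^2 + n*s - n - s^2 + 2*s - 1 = 2*n^2 + n*(s - 2) - s^2 + 4*s - 4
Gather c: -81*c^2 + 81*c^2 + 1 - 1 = 0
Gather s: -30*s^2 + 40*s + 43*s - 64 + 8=-30*s^2 + 83*s - 56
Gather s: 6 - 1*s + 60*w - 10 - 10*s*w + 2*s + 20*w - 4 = s*(1 - 10*w) + 80*w - 8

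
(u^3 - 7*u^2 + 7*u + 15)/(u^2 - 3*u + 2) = (u^3 - 7*u^2 + 7*u + 15)/(u^2 - 3*u + 2)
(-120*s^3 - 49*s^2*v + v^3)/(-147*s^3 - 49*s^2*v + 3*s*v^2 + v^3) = (40*s^2 + 3*s*v - v^2)/(49*s^2 - v^2)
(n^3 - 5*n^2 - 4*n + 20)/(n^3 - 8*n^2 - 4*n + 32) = (n - 5)/(n - 8)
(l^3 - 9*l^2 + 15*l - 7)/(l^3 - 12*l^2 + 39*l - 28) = (l - 1)/(l - 4)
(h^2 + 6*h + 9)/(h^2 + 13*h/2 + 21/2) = 2*(h + 3)/(2*h + 7)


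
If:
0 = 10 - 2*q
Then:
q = 5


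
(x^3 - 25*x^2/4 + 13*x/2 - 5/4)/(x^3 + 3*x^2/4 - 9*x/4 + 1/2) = (x - 5)/(x + 2)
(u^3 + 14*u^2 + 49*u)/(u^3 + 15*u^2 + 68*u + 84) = u*(u + 7)/(u^2 + 8*u + 12)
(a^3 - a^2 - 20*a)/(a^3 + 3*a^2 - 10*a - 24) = a*(a - 5)/(a^2 - a - 6)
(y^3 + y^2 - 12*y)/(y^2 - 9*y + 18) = y*(y + 4)/(y - 6)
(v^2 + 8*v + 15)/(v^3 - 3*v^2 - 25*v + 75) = (v + 3)/(v^2 - 8*v + 15)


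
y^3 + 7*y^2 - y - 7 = (y - 1)*(y + 1)*(y + 7)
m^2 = m^2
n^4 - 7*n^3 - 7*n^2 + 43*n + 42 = (n - 7)*(n - 3)*(n + 1)*(n + 2)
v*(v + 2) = v^2 + 2*v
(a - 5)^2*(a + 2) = a^3 - 8*a^2 + 5*a + 50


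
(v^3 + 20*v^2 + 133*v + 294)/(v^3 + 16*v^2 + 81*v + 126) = (v + 7)/(v + 3)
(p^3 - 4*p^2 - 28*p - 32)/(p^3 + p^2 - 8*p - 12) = (p - 8)/(p - 3)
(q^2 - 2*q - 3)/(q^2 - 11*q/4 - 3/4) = 4*(q + 1)/(4*q + 1)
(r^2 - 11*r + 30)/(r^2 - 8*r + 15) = (r - 6)/(r - 3)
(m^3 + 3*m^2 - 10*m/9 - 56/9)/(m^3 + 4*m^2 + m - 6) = (m^2 + m - 28/9)/(m^2 + 2*m - 3)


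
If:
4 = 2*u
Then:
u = 2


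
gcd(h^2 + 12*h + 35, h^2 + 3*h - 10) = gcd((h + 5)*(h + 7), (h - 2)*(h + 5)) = h + 5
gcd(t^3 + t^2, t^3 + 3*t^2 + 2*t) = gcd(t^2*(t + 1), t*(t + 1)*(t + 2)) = t^2 + t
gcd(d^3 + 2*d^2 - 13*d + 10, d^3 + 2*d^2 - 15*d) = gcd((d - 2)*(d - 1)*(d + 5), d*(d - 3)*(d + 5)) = d + 5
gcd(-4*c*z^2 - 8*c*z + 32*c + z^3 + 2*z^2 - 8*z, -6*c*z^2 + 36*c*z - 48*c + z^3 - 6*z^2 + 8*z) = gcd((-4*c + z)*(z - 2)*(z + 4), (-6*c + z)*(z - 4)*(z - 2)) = z - 2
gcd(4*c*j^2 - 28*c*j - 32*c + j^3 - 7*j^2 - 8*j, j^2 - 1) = j + 1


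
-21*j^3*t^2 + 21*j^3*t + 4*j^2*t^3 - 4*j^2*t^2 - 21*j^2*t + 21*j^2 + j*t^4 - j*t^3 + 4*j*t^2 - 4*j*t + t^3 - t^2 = (-3*j + t)*(7*j + t)*(t - 1)*(j*t + 1)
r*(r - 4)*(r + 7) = r^3 + 3*r^2 - 28*r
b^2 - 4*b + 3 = (b - 3)*(b - 1)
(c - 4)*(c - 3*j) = c^2 - 3*c*j - 4*c + 12*j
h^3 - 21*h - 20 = (h - 5)*(h + 1)*(h + 4)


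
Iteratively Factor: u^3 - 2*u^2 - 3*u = (u)*(u^2 - 2*u - 3) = u*(u + 1)*(u - 3)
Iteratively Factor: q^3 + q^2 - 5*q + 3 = (q - 1)*(q^2 + 2*q - 3) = (q - 1)*(q + 3)*(q - 1)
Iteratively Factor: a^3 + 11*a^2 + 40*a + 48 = (a + 3)*(a^2 + 8*a + 16) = (a + 3)*(a + 4)*(a + 4)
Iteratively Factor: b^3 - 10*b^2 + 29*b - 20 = (b - 4)*(b^2 - 6*b + 5) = (b - 4)*(b - 1)*(b - 5)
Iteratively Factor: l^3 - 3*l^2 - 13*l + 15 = (l - 5)*(l^2 + 2*l - 3) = (l - 5)*(l - 1)*(l + 3)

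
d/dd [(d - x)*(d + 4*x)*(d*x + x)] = x*(3*d^2 + 6*d*x + 2*d - 4*x^2 + 3*x)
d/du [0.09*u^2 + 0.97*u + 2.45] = 0.18*u + 0.97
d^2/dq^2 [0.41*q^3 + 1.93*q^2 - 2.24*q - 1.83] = 2.46*q + 3.86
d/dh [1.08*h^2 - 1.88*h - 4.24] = 2.16*h - 1.88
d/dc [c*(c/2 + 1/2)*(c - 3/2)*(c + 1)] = 2*c^3 + 3*c^2/4 - 2*c - 3/4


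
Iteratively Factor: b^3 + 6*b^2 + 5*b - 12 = (b - 1)*(b^2 + 7*b + 12) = (b - 1)*(b + 4)*(b + 3)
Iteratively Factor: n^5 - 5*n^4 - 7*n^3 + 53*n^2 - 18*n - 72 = (n - 4)*(n^4 - n^3 - 11*n^2 + 9*n + 18) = (n - 4)*(n - 2)*(n^3 + n^2 - 9*n - 9) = (n - 4)*(n - 2)*(n + 1)*(n^2 - 9) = (n - 4)*(n - 2)*(n + 1)*(n + 3)*(n - 3)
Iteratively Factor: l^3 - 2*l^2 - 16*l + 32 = (l - 4)*(l^2 + 2*l - 8) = (l - 4)*(l - 2)*(l + 4)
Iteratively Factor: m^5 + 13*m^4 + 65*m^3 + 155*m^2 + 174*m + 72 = (m + 1)*(m^4 + 12*m^3 + 53*m^2 + 102*m + 72) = (m + 1)*(m + 4)*(m^3 + 8*m^2 + 21*m + 18) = (m + 1)*(m + 2)*(m + 4)*(m^2 + 6*m + 9) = (m + 1)*(m + 2)*(m + 3)*(m + 4)*(m + 3)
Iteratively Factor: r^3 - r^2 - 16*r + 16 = (r + 4)*(r^2 - 5*r + 4) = (r - 1)*(r + 4)*(r - 4)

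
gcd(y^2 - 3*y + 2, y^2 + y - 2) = y - 1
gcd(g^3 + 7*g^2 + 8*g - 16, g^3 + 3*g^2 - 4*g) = g^2 + 3*g - 4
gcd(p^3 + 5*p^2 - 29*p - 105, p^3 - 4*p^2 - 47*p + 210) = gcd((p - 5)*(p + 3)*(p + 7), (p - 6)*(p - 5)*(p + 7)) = p^2 + 2*p - 35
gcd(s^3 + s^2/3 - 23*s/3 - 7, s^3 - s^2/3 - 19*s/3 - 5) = s^2 - 2*s - 3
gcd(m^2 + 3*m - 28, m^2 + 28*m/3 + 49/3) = m + 7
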